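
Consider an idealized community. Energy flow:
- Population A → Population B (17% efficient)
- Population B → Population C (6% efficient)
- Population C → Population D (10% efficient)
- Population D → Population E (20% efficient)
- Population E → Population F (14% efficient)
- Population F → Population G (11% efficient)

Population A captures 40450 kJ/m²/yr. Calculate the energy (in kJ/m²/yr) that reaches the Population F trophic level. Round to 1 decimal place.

1.2 kJ/m²/yr

Population B: 40450 × 0.17 = 6876.5 kJ/m²/yr
Population C: 6876.5 × 0.06 = 412.59 kJ/m²/yr
Population D: 412.59 × 0.1 = 41.259 kJ/m²/yr
Population E: 41.259 × 0.2 = 8.2518 kJ/m²/yr
Population F: 8.2518 × 0.14 = 1.155252 kJ/m²/yr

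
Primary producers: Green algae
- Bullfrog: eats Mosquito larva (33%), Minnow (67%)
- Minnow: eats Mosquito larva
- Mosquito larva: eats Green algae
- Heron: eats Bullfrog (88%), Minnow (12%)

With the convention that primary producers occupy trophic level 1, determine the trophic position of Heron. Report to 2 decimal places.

Mosquito larva: 1 + 1 = 2
Minnow: 1 + 2 = 3
Bullfrog: 1 + (0.33×2 + 0.67×3) = 3.67
Heron: 1 + (0.88×3.67 + 0.12×3) = 4.5896

4.59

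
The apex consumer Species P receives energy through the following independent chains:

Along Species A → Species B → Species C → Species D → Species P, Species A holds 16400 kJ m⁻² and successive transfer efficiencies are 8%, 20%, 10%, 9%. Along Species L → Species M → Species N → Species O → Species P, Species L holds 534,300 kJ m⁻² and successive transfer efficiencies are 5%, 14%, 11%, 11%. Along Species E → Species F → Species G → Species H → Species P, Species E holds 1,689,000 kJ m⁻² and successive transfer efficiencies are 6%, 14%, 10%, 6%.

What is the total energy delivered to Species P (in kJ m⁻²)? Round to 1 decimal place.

132.7 kJ m⁻²

Via Species A: 16400 × 0.08 × 0.2 × 0.1 × 0.09 = 2.3616 kJ m⁻²
Via Species L: 534300 × 0.05 × 0.14 × 0.11 × 0.11 = 45.25521 kJ m⁻²
Via Species E: 1689000 × 0.06 × 0.14 × 0.1 × 0.06 = 85.1256 kJ m⁻²
Total at Species P: 2.3616 + 45.25521 + 85.1256 = 132.74241 kJ m⁻²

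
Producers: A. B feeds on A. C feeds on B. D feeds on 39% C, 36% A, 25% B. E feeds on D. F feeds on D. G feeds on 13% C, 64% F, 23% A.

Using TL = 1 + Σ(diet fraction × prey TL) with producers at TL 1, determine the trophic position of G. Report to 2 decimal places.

B: 1 + 1 = 2
C: 1 + 2 = 3
D: 1 + (0.39×3 + 0.36×1 + 0.25×2) = 3.03
E: 1 + 3.03 = 4.03
F: 1 + 3.03 = 4.03
G: 1 + (0.13×3 + 0.64×4.03 + 0.23×1) = 4.1992

4.20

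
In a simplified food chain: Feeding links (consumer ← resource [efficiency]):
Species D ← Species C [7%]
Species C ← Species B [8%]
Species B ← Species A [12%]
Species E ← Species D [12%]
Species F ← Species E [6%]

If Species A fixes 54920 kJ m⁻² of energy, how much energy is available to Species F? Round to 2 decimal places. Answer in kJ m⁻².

Species B: 54920 × 0.12 = 6590.4 kJ m⁻²
Species C: 6590.4 × 0.08 = 527.232 kJ m⁻²
Species D: 527.232 × 0.07 = 36.90624 kJ m⁻²
Species E: 36.90624 × 0.12 = 4.4287488 kJ m⁻²
Species F: 4.4287488 × 0.06 = 0.265724928 kJ m⁻²

0.27 kJ m⁻²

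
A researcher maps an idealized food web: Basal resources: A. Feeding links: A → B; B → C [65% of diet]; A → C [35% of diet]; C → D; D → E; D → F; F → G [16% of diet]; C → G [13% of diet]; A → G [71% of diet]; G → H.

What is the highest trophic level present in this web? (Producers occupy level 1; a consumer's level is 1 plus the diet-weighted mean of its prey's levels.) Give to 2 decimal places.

4.65

B: 1 + 1 = 2
C: 1 + (0.65×2 + 0.35×1) = 2.65
D: 1 + 2.65 = 3.65
E: 1 + 3.65 = 4.65
F: 1 + 3.65 = 4.65
G: 1 + (0.16×4.65 + 0.13×2.65 + 0.71×1) = 2.7985
H: 1 + 2.7985 = 3.7985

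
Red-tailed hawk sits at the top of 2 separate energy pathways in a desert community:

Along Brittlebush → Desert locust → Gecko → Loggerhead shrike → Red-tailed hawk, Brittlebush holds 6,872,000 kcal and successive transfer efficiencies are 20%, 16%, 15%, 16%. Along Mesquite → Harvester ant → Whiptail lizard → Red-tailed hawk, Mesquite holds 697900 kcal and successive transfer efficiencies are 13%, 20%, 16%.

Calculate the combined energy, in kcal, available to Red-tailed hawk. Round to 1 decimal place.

Via Brittlebush: 6872000 × 0.2 × 0.16 × 0.15 × 0.16 = 5277.696 kcal
Via Mesquite: 697900 × 0.13 × 0.2 × 0.16 = 2903.264 kcal
Total at Red-tailed hawk: 5277.696 + 2903.264 = 8180.96 kcal

8181.0 kcal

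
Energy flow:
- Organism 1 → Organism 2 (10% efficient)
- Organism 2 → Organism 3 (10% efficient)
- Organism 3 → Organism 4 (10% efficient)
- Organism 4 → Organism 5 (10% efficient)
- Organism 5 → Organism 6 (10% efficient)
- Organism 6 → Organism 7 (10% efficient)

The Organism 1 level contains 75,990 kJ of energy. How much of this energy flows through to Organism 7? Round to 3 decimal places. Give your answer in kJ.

Organism 2: 75990 × 0.1 = 7599 kJ
Organism 3: 7599 × 0.1 = 759.9 kJ
Organism 4: 759.9 × 0.1 = 75.99 kJ
Organism 5: 75.99 × 0.1 = 7.599 kJ
Organism 6: 7.599 × 0.1 = 0.7599 kJ
Organism 7: 0.7599 × 0.1 = 0.07599 kJ

0.076 kJ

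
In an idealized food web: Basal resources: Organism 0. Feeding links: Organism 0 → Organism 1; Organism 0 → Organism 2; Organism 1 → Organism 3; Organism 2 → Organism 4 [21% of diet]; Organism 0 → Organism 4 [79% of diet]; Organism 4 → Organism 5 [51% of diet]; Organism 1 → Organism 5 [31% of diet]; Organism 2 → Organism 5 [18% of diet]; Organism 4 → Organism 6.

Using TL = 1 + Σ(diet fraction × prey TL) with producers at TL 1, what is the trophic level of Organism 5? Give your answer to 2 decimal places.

3.11

Organism 1: 1 + 1 = 2
Organism 2: 1 + 1 = 2
Organism 3: 1 + 2 = 3
Organism 4: 1 + (0.21×2 + 0.79×1) = 2.21
Organism 5: 1 + (0.51×2.21 + 0.31×2 + 0.18×2) = 3.1071
Organism 6: 1 + 2.21 = 3.21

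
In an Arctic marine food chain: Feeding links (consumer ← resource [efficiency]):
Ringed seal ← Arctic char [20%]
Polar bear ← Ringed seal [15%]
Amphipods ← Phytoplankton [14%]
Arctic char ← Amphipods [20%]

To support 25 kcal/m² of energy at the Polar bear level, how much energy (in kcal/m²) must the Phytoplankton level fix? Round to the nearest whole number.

29762 kcal/m²

Cumulative transfer efficiency: 0.14 × 0.2 × 0.2 × 0.15 = 0.00084
Phytoplankton energy = 25 / 0.00084 = 29762 kcal/m²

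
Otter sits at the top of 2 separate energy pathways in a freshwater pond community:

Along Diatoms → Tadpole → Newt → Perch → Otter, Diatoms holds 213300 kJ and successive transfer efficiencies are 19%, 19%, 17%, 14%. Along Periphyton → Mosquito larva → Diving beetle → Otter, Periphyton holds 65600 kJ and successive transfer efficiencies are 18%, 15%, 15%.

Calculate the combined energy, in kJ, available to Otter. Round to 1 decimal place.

448.9 kJ

Via Diatoms: 213300 × 0.19 × 0.19 × 0.17 × 0.14 = 183.263094 kJ
Via Periphyton: 65600 × 0.18 × 0.15 × 0.15 = 265.68 kJ
Total at Otter: 183.263094 + 265.68 = 448.943094 kJ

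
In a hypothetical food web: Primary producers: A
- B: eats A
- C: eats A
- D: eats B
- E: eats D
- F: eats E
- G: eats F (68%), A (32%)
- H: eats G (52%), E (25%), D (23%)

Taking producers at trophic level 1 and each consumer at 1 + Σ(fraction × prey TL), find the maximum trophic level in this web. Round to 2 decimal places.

5.14

B: 1 + 1 = 2
C: 1 + 1 = 2
D: 1 + 2 = 3
E: 1 + 3 = 4
F: 1 + 4 = 5
G: 1 + (0.68×5 + 0.32×1) = 4.72
H: 1 + (0.52×4.72 + 0.25×4 + 0.23×3) = 5.1444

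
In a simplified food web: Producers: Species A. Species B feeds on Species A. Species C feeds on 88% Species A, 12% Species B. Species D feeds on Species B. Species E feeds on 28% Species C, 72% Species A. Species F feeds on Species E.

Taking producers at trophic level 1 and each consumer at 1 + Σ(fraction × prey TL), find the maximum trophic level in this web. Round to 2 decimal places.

Species B: 1 + 1 = 2
Species C: 1 + (0.88×1 + 0.12×2) = 2.12
Species D: 1 + 2 = 3
Species E: 1 + (0.28×2.12 + 0.72×1) = 2.3136
Species F: 1 + 2.3136 = 3.3136

3.31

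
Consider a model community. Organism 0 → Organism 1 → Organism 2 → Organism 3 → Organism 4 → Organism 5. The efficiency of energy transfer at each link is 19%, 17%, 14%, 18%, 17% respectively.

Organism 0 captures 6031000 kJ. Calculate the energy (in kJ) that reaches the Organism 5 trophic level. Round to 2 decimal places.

834.53 kJ

Organism 1: 6031000 × 0.19 = 1145890 kJ
Organism 2: 1145890 × 0.17 = 194801.3 kJ
Organism 3: 194801.3 × 0.14 = 27272.182 kJ
Organism 4: 27272.182 × 0.18 = 4908.99276 kJ
Organism 5: 4908.99276 × 0.17 = 834.5287692 kJ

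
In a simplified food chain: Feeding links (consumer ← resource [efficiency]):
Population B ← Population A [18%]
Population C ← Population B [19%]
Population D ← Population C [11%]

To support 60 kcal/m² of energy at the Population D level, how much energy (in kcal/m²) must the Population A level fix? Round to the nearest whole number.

15949 kcal/m²

Cumulative transfer efficiency: 0.18 × 0.19 × 0.11 = 0.003762
Population A energy = 60 / 0.003762 = 15949 kcal/m²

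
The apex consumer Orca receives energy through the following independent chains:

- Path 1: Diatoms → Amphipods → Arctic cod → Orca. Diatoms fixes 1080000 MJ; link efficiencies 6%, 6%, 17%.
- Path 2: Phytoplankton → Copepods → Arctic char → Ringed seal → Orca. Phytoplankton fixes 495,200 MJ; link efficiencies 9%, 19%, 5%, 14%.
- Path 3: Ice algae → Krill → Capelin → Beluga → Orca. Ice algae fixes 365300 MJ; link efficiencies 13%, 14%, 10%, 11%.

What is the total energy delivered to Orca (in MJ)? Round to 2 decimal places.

Path 1: 1080000 × 0.06 × 0.06 × 0.17 = 660.96 MJ
Path 2: 495200 × 0.09 × 0.19 × 0.05 × 0.14 = 59.27544 MJ
Path 3: 365300 × 0.13 × 0.14 × 0.1 × 0.11 = 73.13306 MJ
Total at Orca: 660.96 + 59.27544 + 73.13306 = 793.3685 MJ

793.37 MJ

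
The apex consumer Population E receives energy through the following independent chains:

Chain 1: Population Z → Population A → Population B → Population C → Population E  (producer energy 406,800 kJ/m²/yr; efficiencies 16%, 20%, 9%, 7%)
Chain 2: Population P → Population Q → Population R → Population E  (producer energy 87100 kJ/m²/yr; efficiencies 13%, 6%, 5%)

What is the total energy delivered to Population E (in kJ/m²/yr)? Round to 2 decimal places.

Chain 1: 406800 × 0.16 × 0.2 × 0.09 × 0.07 = 82.01088 kJ/m²/yr
Chain 2: 87100 × 0.13 × 0.06 × 0.05 = 33.969 kJ/m²/yr
Total at Population E: 82.01088 + 33.969 = 115.97988 kJ/m²/yr

115.98 kJ/m²/yr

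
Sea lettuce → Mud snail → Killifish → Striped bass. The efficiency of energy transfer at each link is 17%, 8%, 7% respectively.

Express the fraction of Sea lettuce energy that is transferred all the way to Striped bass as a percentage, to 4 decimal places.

0.0952%

Product of link efficiencies: 0.17 × 0.08 × 0.07 = 0.000952
As a percentage: 0.000952 × 100 = 0.0952%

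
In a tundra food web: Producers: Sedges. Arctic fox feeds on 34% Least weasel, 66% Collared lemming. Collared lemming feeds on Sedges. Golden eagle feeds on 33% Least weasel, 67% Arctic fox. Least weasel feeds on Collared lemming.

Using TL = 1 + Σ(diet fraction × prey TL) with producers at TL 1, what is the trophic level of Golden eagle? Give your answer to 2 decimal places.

Collared lemming: 1 + 1 = 2
Least weasel: 1 + 2 = 3
Arctic fox: 1 + (0.34×3 + 0.66×2) = 3.34
Golden eagle: 1 + (0.33×3 + 0.67×3.34) = 4.2278

4.23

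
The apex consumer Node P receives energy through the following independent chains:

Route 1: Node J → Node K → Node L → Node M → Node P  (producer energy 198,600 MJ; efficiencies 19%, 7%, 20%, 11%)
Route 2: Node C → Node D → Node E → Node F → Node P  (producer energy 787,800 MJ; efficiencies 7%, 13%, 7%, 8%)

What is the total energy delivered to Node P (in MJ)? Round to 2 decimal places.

98.26 MJ

Route 1: 198600 × 0.19 × 0.07 × 0.2 × 0.11 = 58.11036 MJ
Route 2: 787800 × 0.07 × 0.13 × 0.07 × 0.08 = 40.146288 MJ
Total at Node P: 58.11036 + 40.146288 = 98.256648 MJ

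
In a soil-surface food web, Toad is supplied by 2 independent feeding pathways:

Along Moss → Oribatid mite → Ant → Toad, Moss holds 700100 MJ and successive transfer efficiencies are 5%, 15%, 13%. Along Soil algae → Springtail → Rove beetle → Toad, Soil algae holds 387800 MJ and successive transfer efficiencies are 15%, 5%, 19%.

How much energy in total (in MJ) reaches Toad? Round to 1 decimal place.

1235.2 MJ

Via Moss: 700100 × 0.05 × 0.15 × 0.13 = 682.5975 MJ
Via Soil algae: 387800 × 0.15 × 0.05 × 0.19 = 552.615 MJ
Total at Toad: 682.5975 + 552.615 = 1235.2125 MJ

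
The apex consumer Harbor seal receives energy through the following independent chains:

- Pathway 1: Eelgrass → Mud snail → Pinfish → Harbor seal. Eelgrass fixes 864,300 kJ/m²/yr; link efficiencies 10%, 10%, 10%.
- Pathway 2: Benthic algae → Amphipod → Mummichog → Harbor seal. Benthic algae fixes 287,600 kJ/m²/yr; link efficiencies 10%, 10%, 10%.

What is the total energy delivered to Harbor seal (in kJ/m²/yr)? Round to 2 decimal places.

Pathway 1: 864300 × 0.1 × 0.1 × 0.1 = 864.3 kJ/m²/yr
Pathway 2: 287600 × 0.1 × 0.1 × 0.1 = 287.6 kJ/m²/yr
Total at Harbor seal: 864.3 + 287.6 = 1151.9 kJ/m²/yr

1151.90 kJ/m²/yr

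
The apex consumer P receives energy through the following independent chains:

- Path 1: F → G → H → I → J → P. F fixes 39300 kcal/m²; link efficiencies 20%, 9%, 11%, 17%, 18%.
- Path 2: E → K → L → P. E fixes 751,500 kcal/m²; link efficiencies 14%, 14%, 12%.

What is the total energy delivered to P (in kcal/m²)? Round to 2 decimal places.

1769.91 kcal/m²

Path 1: 39300 × 0.2 × 0.09 × 0.11 × 0.17 × 0.18 = 2.3811084 kcal/m²
Path 2: 751500 × 0.14 × 0.14 × 0.12 = 1767.528 kcal/m²
Total at P: 2.3811084 + 1767.528 = 1769.9091084 kcal/m²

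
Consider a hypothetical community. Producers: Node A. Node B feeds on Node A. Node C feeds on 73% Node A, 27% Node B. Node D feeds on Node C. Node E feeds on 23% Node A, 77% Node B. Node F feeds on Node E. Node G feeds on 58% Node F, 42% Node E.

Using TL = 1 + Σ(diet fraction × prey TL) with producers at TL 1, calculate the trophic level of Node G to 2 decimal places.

Node B: 1 + 1 = 2
Node C: 1 + (0.73×1 + 0.27×2) = 2.27
Node D: 1 + 2.27 = 3.27
Node E: 1 + (0.23×1 + 0.77×2) = 2.77
Node F: 1 + 2.77 = 3.77
Node G: 1 + (0.58×3.77 + 0.42×2.77) = 4.35

4.35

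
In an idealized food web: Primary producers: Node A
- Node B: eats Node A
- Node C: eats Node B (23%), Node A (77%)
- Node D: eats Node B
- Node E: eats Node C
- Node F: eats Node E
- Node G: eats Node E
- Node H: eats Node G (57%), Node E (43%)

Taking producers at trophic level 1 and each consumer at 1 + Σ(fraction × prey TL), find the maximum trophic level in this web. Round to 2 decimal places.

Node B: 1 + 1 = 2
Node C: 1 + (0.23×2 + 0.77×1) = 2.23
Node D: 1 + 2 = 3
Node E: 1 + 2.23 = 3.23
Node F: 1 + 3.23 = 4.23
Node G: 1 + 3.23 = 4.23
Node H: 1 + (0.57×4.23 + 0.43×3.23) = 4.8

4.80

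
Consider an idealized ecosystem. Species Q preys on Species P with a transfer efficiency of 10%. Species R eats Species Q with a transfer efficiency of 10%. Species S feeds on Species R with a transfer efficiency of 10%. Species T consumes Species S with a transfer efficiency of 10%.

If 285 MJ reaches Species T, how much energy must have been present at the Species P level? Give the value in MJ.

2850000 MJ

Cumulative transfer efficiency: 0.1 × 0.1 × 0.1 × 0.1 = 0.0001
Species P energy = 285 / 0.0001 = 2850000 MJ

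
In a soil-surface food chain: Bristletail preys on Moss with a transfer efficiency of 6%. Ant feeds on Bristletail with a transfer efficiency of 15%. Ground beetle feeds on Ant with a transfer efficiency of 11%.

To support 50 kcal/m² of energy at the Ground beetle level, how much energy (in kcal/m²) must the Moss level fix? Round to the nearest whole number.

50505 kcal/m²

Cumulative transfer efficiency: 0.06 × 0.15 × 0.11 = 0.00099
Moss energy = 50 / 0.00099 = 50505 kcal/m²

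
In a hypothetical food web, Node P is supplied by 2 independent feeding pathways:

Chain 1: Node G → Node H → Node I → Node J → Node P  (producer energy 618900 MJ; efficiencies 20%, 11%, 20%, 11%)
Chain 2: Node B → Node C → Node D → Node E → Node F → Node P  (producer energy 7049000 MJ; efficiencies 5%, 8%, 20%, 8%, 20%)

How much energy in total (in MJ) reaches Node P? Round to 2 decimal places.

Chain 1: 618900 × 0.2 × 0.11 × 0.2 × 0.11 = 299.5476 MJ
Chain 2: 7049000 × 0.05 × 0.08 × 0.2 × 0.08 × 0.2 = 90.2272 MJ
Total at Node P: 299.5476 + 90.2272 = 389.7748 MJ

389.77 MJ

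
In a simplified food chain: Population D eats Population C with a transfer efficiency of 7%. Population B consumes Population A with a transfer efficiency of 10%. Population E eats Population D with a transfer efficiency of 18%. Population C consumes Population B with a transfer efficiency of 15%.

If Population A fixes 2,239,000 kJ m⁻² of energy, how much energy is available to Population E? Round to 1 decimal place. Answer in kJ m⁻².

423.2 kJ m⁻²

Population B: 2239000 × 0.1 = 223900 kJ m⁻²
Population C: 223900 × 0.15 = 33585 kJ m⁻²
Population D: 33585 × 0.07 = 2350.95 kJ m⁻²
Population E: 2350.95 × 0.18 = 423.171 kJ m⁻²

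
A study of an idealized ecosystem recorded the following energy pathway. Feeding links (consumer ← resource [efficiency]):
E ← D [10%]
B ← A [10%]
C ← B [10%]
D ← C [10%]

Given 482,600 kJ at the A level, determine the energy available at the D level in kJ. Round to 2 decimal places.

482.60 kJ

B: 482600 × 0.1 = 48260 kJ
C: 48260 × 0.1 = 4826 kJ
D: 4826 × 0.1 = 482.6 kJ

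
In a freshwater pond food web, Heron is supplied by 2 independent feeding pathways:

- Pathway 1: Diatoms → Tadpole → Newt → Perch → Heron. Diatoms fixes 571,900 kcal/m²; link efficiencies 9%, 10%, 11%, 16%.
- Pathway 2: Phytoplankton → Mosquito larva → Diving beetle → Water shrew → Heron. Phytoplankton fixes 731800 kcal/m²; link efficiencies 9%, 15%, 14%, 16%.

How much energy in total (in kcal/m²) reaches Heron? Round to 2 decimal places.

311.89 kcal/m²

Pathway 1: 571900 × 0.09 × 0.1 × 0.11 × 0.16 = 90.58896 kcal/m²
Pathway 2: 731800 × 0.09 × 0.15 × 0.14 × 0.16 = 221.29632 kcal/m²
Total at Heron: 90.58896 + 221.29632 = 311.88528 kcal/m²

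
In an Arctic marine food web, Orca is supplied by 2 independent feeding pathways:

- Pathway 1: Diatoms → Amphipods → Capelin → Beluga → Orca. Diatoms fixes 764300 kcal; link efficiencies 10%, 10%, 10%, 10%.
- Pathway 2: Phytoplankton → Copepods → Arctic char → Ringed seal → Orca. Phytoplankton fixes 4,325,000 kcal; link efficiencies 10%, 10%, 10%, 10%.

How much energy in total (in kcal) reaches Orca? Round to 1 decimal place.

Pathway 1: 764300 × 0.1 × 0.1 × 0.1 × 0.1 = 76.43 kcal
Pathway 2: 4325000 × 0.1 × 0.1 × 0.1 × 0.1 = 432.5 kcal
Total at Orca: 76.43 + 432.5 = 508.93 kcal

508.9 kcal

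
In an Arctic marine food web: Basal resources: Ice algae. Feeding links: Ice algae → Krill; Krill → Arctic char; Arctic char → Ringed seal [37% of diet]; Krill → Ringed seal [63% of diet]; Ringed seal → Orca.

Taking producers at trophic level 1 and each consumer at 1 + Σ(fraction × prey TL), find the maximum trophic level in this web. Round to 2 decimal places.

Krill: 1 + 1 = 2
Arctic char: 1 + 2 = 3
Ringed seal: 1 + (0.37×3 + 0.63×2) = 3.37
Orca: 1 + 3.37 = 4.37

4.37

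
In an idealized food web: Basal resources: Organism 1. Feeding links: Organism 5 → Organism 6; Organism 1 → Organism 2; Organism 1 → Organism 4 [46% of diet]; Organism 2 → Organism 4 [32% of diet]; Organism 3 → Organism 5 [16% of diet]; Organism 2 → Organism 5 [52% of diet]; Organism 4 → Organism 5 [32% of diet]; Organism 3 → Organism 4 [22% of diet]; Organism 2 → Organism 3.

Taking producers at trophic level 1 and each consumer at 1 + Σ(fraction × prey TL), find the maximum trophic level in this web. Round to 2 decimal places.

Organism 2: 1 + 1 = 2
Organism 3: 1 + 2 = 3
Organism 4: 1 + (0.22×3 + 0.32×2 + 0.46×1) = 2.76
Organism 5: 1 + (0.52×2 + 0.32×2.76 + 0.16×3) = 3.4032
Organism 6: 1 + 3.4032 = 4.4032

4.40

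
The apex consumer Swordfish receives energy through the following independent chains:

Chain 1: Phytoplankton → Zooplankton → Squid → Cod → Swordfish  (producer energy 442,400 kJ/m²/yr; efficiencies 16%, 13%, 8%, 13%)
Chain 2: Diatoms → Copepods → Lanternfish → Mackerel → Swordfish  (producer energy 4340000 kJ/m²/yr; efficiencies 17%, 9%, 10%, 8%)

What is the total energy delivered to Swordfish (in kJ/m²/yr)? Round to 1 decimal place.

626.9 kJ/m²/yr

Chain 1: 442400 × 0.16 × 0.13 × 0.08 × 0.13 = 95.699968 kJ/m²/yr
Chain 2: 4340000 × 0.17 × 0.09 × 0.1 × 0.08 = 531.216 kJ/m²/yr
Total at Swordfish: 95.699968 + 531.216 = 626.915968 kJ/m²/yr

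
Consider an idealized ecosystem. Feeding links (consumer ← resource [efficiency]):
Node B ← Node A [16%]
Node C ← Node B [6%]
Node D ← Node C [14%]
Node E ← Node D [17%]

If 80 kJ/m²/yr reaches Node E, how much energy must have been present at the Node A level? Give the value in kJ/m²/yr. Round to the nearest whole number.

350140 kJ/m²/yr

Cumulative transfer efficiency: 0.16 × 0.06 × 0.14 × 0.17 = 0.00022848
Node A energy = 80 / 0.00022848 = 350140 kJ/m²/yr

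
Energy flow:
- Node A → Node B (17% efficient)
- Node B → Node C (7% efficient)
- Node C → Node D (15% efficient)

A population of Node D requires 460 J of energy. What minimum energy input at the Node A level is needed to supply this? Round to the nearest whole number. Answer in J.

Cumulative transfer efficiency: 0.17 × 0.07 × 0.15 = 0.001785
Node A energy = 460 / 0.001785 = 257703 J

257703 J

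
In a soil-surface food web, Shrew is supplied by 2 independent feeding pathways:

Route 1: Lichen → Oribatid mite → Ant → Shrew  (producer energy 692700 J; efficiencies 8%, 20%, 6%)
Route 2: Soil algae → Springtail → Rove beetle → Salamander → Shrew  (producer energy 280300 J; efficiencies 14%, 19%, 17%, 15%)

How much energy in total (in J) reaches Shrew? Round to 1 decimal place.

855.1 J

Route 1: 692700 × 0.08 × 0.2 × 0.06 = 664.992 J
Route 2: 280300 × 0.14 × 0.19 × 0.17 × 0.15 = 190.12749 J
Total at Shrew: 664.992 + 190.12749 = 855.11949 J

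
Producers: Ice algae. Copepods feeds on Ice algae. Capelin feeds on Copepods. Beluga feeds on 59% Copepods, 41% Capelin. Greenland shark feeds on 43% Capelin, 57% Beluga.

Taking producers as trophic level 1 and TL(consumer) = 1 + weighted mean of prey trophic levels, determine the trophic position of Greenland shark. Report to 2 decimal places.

4.23

Copepods: 1 + 1 = 2
Capelin: 1 + 2 = 3
Beluga: 1 + (0.59×2 + 0.41×3) = 3.41
Greenland shark: 1 + (0.43×3 + 0.57×3.41) = 4.2337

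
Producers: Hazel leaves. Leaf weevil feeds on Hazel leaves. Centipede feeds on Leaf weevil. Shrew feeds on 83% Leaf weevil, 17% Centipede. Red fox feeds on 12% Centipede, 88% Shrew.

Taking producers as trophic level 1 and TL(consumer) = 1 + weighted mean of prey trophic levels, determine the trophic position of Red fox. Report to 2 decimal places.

4.15

Leaf weevil: 1 + 1 = 2
Centipede: 1 + 2 = 3
Shrew: 1 + (0.83×2 + 0.17×3) = 3.17
Red fox: 1 + (0.12×3 + 0.88×3.17) = 4.1496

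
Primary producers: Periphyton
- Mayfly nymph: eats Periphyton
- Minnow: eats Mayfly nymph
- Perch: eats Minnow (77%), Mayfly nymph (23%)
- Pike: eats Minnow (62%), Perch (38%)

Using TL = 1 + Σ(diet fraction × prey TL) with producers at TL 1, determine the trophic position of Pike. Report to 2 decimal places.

4.29

Mayfly nymph: 1 + 1 = 2
Minnow: 1 + 2 = 3
Perch: 1 + (0.77×3 + 0.23×2) = 3.77
Pike: 1 + (0.62×3 + 0.38×3.77) = 4.2926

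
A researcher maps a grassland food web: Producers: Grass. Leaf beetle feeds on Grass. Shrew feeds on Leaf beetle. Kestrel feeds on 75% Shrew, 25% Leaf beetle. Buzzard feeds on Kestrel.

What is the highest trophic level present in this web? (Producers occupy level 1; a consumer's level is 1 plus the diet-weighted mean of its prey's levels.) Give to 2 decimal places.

4.75

Leaf beetle: 1 + 1 = 2
Shrew: 1 + 2 = 3
Kestrel: 1 + (0.75×3 + 0.25×2) = 3.75
Buzzard: 1 + 3.75 = 4.75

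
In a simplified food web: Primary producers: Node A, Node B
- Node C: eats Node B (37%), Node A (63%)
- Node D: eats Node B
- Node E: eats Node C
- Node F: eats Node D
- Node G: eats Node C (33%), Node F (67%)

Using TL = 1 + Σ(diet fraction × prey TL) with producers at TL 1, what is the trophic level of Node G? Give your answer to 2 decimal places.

3.67

Node C: 1 + (0.37×1 + 0.63×1) = 2
Node D: 1 + 1 = 2
Node E: 1 + 2 = 3
Node F: 1 + 2 = 3
Node G: 1 + (0.33×2 + 0.67×3) = 3.67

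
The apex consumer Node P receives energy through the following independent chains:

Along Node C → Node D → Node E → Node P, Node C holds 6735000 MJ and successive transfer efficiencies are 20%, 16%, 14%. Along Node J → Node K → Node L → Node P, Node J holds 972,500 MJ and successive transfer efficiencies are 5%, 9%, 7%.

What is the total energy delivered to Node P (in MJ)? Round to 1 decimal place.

Via Node C: 6735000 × 0.2 × 0.16 × 0.14 = 30172.8 MJ
Via Node J: 972500 × 0.05 × 0.09 × 0.07 = 306.3375 MJ
Total at Node P: 30172.8 + 306.3375 = 30479.1375 MJ

30479.1 MJ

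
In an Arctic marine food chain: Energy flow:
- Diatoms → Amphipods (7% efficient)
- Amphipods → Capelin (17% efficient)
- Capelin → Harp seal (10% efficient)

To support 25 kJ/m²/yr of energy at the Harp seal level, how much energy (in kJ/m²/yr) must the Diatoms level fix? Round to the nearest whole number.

21008 kJ/m²/yr

Cumulative transfer efficiency: 0.07 × 0.17 × 0.1 = 0.00119
Diatoms energy = 25 / 0.00119 = 21008 kJ/m²/yr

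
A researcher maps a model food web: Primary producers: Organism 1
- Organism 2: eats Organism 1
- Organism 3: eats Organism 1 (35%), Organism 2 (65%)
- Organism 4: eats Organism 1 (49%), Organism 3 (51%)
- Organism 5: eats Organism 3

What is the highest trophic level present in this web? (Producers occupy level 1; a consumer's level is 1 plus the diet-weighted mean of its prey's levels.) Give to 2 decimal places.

Organism 2: 1 + 1 = 2
Organism 3: 1 + (0.35×1 + 0.65×2) = 2.65
Organism 4: 1 + (0.49×1 + 0.51×2.65) = 2.8415
Organism 5: 1 + 2.65 = 3.65

3.65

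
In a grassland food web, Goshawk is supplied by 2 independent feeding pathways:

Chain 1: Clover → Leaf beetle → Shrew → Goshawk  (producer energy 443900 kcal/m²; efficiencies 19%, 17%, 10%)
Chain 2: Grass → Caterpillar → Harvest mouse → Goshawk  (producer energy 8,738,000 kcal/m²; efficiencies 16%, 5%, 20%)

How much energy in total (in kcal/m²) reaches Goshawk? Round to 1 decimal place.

Chain 1: 443900 × 0.19 × 0.17 × 0.1 = 1433.797 kcal/m²
Chain 2: 8738000 × 0.16 × 0.05 × 0.2 = 13980.8 kcal/m²
Total at Goshawk: 1433.797 + 13980.8 = 15414.597 kcal/m²

15414.6 kcal/m²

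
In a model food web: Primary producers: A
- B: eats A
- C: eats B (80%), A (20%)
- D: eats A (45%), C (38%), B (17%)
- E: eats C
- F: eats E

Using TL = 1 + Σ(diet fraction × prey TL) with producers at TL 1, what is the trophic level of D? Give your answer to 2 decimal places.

2.85

B: 1 + 1 = 2
C: 1 + (0.8×2 + 0.2×1) = 2.8
D: 1 + (0.45×1 + 0.38×2.8 + 0.17×2) = 2.854
E: 1 + 2.8 = 3.8
F: 1 + 3.8 = 4.8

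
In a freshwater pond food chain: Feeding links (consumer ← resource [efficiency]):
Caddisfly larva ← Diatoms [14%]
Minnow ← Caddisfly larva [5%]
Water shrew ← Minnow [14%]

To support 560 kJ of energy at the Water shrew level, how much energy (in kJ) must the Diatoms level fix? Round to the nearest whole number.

571429 kJ

Cumulative transfer efficiency: 0.14 × 0.05 × 0.14 = 0.00098
Diatoms energy = 560 / 0.00098 = 571429 kJ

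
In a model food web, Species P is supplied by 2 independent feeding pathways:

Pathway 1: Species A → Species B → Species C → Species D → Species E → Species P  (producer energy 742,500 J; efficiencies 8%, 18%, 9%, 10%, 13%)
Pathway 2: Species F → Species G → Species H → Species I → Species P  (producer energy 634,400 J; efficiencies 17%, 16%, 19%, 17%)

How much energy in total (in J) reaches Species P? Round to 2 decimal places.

Pathway 1: 742500 × 0.08 × 0.18 × 0.09 × 0.1 × 0.13 = 12.50964 J
Pathway 2: 634400 × 0.17 × 0.16 × 0.19 × 0.17 = 557.358464 J
Total at Species P: 12.50964 + 557.358464 = 569.868104 J

569.87 J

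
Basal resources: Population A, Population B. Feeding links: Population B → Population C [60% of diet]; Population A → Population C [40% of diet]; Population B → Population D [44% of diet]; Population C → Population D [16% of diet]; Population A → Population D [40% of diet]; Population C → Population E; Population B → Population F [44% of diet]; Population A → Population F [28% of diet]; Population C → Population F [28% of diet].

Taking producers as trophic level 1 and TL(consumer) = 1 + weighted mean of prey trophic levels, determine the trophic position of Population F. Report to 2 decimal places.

2.28

Population C: 1 + (0.6×1 + 0.4×1) = 2
Population D: 1 + (0.44×1 + 0.16×2 + 0.4×1) = 2.16
Population E: 1 + 2 = 3
Population F: 1 + (0.44×1 + 0.28×1 + 0.28×2) = 2.28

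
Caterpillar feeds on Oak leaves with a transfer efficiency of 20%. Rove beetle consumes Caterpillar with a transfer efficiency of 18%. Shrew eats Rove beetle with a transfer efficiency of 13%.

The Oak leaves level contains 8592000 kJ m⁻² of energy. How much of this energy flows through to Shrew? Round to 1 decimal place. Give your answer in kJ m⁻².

Caterpillar: 8592000 × 0.2 = 1718400 kJ m⁻²
Rove beetle: 1718400 × 0.18 = 309312 kJ m⁻²
Shrew: 309312 × 0.13 = 40210.56 kJ m⁻²

40210.6 kJ m⁻²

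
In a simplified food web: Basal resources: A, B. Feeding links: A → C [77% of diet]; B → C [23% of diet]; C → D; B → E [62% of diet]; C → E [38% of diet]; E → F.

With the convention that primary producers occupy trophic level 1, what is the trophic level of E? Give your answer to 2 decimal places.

C: 1 + (0.77×1 + 0.23×1) = 2
D: 1 + 2 = 3
E: 1 + (0.62×1 + 0.38×2) = 2.38
F: 1 + 2.38 = 3.38

2.38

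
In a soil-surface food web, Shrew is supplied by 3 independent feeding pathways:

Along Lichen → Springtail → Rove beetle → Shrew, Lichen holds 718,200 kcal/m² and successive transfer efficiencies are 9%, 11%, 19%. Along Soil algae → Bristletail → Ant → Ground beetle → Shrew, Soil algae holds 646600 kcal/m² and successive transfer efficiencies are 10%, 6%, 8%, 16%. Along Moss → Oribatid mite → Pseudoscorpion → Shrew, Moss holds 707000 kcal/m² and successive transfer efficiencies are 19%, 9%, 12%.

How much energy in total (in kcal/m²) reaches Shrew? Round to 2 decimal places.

2851.36 kcal/m²

Via Lichen: 718200 × 0.09 × 0.11 × 0.19 = 1350.9342 kcal/m²
Via Soil algae: 646600 × 0.1 × 0.06 × 0.08 × 0.16 = 49.65888 kcal/m²
Via Moss: 707000 × 0.19 × 0.09 × 0.12 = 1450.764 kcal/m²
Total at Shrew: 1350.9342 + 49.65888 + 1450.764 = 2851.35708 kcal/m²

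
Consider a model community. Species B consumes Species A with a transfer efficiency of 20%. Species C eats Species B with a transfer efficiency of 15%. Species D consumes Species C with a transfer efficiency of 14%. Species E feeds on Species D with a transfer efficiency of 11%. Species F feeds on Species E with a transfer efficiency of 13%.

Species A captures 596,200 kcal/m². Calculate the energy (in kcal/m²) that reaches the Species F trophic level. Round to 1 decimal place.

Species B: 596200 × 0.2 = 119240 kcal/m²
Species C: 119240 × 0.15 = 17886 kcal/m²
Species D: 17886 × 0.14 = 2504.04 kcal/m²
Species E: 2504.04 × 0.11 = 275.4444 kcal/m²
Species F: 275.4444 × 0.13 = 35.807772 kcal/m²

35.8 kcal/m²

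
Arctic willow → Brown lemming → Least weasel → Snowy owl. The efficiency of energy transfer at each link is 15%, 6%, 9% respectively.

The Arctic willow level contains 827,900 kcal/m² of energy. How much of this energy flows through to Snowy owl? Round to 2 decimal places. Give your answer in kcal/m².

670.60 kcal/m²

Brown lemming: 827900 × 0.15 = 124185 kcal/m²
Least weasel: 124185 × 0.06 = 7451.1 kcal/m²
Snowy owl: 7451.1 × 0.09 = 670.599 kcal/m²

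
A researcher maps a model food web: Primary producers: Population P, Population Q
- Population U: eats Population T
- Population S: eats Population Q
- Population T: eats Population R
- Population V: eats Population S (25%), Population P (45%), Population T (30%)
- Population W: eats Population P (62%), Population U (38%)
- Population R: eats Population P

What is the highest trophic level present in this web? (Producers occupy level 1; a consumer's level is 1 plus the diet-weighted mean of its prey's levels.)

4

Population R: 1 + 1 = 2
Population S: 1 + 1 = 2
Population T: 1 + 2 = 3
Population U: 1 + 3 = 4
Population V: 1 + (0.25×2 + 0.45×1 + 0.3×3) = 2.85
Population W: 1 + (0.62×1 + 0.38×4) = 3.14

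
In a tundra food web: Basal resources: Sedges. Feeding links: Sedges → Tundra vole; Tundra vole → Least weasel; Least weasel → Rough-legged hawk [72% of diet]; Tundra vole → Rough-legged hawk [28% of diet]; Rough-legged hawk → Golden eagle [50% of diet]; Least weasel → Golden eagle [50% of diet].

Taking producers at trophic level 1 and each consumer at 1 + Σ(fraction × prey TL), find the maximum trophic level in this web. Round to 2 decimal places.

Tundra vole: 1 + 1 = 2
Least weasel: 1 + 2 = 3
Rough-legged hawk: 1 + (0.72×3 + 0.28×2) = 3.72
Golden eagle: 1 + (0.5×3.72 + 0.5×3) = 4.36

4.36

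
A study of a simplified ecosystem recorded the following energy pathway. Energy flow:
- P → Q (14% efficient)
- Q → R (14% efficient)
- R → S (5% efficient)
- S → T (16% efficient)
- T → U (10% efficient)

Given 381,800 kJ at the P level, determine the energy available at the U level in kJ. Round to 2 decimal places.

5.99 kJ

Q: 381800 × 0.14 = 53452 kJ
R: 53452 × 0.14 = 7483.28 kJ
S: 7483.28 × 0.05 = 374.164 kJ
T: 374.164 × 0.16 = 59.86624 kJ
U: 59.86624 × 0.1 = 5.986624 kJ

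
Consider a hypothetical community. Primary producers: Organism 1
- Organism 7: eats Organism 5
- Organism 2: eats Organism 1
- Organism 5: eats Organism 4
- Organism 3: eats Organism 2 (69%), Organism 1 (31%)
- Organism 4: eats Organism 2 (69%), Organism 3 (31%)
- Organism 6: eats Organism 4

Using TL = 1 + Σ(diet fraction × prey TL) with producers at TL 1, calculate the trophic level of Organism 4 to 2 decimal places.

3.21

Organism 2: 1 + 1 = 2
Organism 3: 1 + (0.69×2 + 0.31×1) = 2.69
Organism 4: 1 + (0.69×2 + 0.31×2.69) = 3.2139
Organism 5: 1 + 3.2139 = 4.2139
Organism 6: 1 + 3.2139 = 4.2139
Organism 7: 1 + 4.2139 = 5.2139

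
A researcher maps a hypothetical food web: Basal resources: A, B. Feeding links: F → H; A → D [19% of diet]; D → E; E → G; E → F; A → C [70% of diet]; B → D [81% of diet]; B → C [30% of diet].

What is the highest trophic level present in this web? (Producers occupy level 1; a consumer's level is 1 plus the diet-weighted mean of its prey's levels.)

C: 1 + (0.7×1 + 0.3×1) = 2
D: 1 + (0.81×1 + 0.19×1) = 2
E: 1 + 2 = 3
F: 1 + 3 = 4
G: 1 + 3 = 4
H: 1 + 4 = 5

5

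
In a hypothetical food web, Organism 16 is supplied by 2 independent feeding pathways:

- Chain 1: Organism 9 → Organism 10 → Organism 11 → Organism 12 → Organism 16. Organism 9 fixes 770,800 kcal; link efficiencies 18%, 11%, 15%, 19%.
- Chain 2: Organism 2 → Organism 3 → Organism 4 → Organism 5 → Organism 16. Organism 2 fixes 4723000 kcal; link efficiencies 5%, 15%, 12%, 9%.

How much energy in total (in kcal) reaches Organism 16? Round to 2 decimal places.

817.53 kcal

Chain 1: 770800 × 0.18 × 0.11 × 0.15 × 0.19 = 434.96244 kcal
Chain 2: 4723000 × 0.05 × 0.15 × 0.12 × 0.09 = 382.563 kcal
Total at Organism 16: 434.96244 + 382.563 = 817.52544 kcal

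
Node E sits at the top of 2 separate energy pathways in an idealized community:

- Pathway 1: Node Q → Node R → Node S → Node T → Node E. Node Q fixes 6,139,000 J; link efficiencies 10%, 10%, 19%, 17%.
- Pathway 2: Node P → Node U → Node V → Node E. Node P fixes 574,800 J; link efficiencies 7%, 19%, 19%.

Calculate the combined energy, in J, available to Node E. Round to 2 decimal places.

Pathway 1: 6139000 × 0.1 × 0.1 × 0.19 × 0.17 = 1982.897 J
Pathway 2: 574800 × 0.07 × 0.19 × 0.19 = 1452.5196 J
Total at Node E: 1982.897 + 1452.5196 = 3435.4166 J

3435.42 J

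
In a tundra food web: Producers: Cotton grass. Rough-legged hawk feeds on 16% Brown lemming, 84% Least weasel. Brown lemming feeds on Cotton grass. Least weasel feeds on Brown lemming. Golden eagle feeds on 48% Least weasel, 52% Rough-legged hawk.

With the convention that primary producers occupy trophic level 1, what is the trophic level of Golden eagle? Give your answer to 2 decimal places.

4.44

Brown lemming: 1 + 1 = 2
Least weasel: 1 + 2 = 3
Rough-legged hawk: 1 + (0.16×2 + 0.84×3) = 3.84
Golden eagle: 1 + (0.48×3 + 0.52×3.84) = 4.4368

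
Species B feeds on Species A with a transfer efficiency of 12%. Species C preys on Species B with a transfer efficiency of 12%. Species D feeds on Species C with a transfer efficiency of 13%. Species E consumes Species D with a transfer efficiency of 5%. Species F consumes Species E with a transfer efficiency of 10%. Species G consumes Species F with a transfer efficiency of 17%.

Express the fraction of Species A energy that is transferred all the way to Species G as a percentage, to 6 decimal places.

Product of link efficiencies: 0.12 × 0.12 × 0.13 × 0.05 × 0.1 × 0.17 = 0.0000015912
As a percentage: 0.0000015912 × 100 = 0.000159%

0.000159%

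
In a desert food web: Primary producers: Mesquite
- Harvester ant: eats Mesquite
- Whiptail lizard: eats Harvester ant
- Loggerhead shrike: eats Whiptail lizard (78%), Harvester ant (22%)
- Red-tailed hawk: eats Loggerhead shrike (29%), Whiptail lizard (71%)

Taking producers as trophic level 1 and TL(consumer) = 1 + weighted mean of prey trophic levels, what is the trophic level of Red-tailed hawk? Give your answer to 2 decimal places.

4.23

Harvester ant: 1 + 1 = 2
Whiptail lizard: 1 + 2 = 3
Loggerhead shrike: 1 + (0.78×3 + 0.22×2) = 3.78
Red-tailed hawk: 1 + (0.29×3.78 + 0.71×3) = 4.2262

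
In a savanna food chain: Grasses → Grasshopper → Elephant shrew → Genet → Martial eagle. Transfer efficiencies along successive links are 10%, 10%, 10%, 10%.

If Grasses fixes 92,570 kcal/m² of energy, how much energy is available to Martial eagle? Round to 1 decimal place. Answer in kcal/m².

9.3 kcal/m²

Grasshopper: 92570 × 0.1 = 9257 kcal/m²
Elephant shrew: 9257 × 0.1 = 925.7 kcal/m²
Genet: 925.7 × 0.1 = 92.57 kcal/m²
Martial eagle: 92.57 × 0.1 = 9.257 kcal/m²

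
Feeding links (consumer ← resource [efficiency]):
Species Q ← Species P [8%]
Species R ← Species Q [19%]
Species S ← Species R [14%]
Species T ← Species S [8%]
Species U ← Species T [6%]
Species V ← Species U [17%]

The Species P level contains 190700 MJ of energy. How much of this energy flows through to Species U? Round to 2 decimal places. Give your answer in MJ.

Species Q: 190700 × 0.08 = 15256 MJ
Species R: 15256 × 0.19 = 2898.64 MJ
Species S: 2898.64 × 0.14 = 405.8096 MJ
Species T: 405.8096 × 0.08 = 32.464768 MJ
Species U: 32.464768 × 0.06 = 1.94788608 MJ

1.95 MJ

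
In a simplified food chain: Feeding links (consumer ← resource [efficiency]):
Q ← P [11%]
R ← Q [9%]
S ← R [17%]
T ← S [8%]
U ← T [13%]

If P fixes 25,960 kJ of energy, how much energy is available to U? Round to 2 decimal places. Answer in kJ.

0.45 kJ

Q: 25960 × 0.11 = 2855.6 kJ
R: 2855.6 × 0.09 = 257.004 kJ
S: 257.004 × 0.17 = 43.69068 kJ
T: 43.69068 × 0.08 = 3.4952544 kJ
U: 3.4952544 × 0.13 = 0.454383072 kJ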